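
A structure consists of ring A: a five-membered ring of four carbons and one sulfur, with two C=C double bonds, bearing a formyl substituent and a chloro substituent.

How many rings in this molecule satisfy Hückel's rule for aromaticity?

1

Ring A has a continuous p-orbital overlap around the ring; 2 ring double bonds (4 π electrons) plus a heteroatom lone pair (2) give 6 π electrons. That satisfies 4n+2 with n=1, so ring A is aromatic (thiophene).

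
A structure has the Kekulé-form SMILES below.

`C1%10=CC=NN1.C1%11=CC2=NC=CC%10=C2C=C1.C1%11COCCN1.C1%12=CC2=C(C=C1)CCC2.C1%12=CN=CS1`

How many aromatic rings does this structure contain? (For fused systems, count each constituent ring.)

5

The SMILES encodes a five-membered ring with two adjacent nitrogens (one bearing H, one in a double bond) and two double bonds; two fused six-membered rings, each with three alternating double bonds; one ring is all carbon and the other has one ring nitrogen; a six-membered saturated ring with an oxygen and an N–H nitrogen at positions 1 and 4; a six-membered carbon ring with three alternating C=C double bonds, fused to a saturated five-membered carbon ring; a five-membered ring with a sulfur at position 1 and a nitrogen at position 3 (in a C=N bond), with two double bonds.
The 5-membered ring with two adjacent nitrogens (one N–H, one =N–) has a continuous p-orbital overlap around the ring; 2 ring double bonds (4 π electrons) plus a heteroatom lone pair (2) give 6 π electrons. Since 6 = 4n+2 (n=1), it is aromatic (pyrazole).
The fused 6/6-membered bicyclic (with one nitrogen) is a single π system with 10 sp² atoms and 10 π electrons from ring double bonds. 10 = 4(2)+2, so the system is aromatic and both rings count as aromatic (quinoline).
The 6-membered ring with one oxygen and one N–H (1,4) has only sp³ atoms, so it is not fully conjugated — not aromatic (morpholine).
The 6-membered ring is fully conjugated (every ring atom contributes a p orbital); 3 ring double bonds give 6 π electrons. That satisfies 4n+2 with n=1, so it is aromatic (benzene ring).
The 5-membered ring has three sp³ carbons, so it is not fully conjugated — not aromatic (cyclopentane ring).
The 5-membered ring with one sulfur and one =N– is fully conjugated (every ring atom contributes a p orbital); 2 ring double bonds (4 π electrons) plus a heteroatom lone pair (2) give 6 π electrons. That satisfies 4n+2 with n=1, so it is aromatic (thiazole).
5 of the 7 rings are aromatic. Total: 5.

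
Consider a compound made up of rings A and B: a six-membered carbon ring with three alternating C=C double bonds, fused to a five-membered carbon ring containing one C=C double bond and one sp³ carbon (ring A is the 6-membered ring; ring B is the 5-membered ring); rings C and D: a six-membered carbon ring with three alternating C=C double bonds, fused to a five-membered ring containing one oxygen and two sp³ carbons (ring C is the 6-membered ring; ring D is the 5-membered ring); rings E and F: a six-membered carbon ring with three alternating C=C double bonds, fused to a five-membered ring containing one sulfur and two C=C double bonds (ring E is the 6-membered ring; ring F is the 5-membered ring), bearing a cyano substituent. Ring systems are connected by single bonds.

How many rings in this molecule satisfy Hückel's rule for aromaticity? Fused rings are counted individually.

4

Ring A is fully conjugated (every ring atom contributes a p orbital); 3 ring double bonds give 6 π electrons. 6 = 4(1)+2, so ring A is aromatic (benzene ring).
Ring B has one sp³ carbon, so it is not fully conjugated — not aromatic (cyclopentene ring).
Ring C has a continuous p-orbital overlap around the ring; 3 ring double bonds give 6 π electrons. That satisfies 4n+2 with n=1, so ring C is aromatic (benzene ring).
Ring D has two sp³ carbons, so it is not fully conjugated — not aromatic (oxolane ring).
Rings E and F form a fused bicyclic system (with one sulfur) with 9 sp² atoms and 10 π electrons from ring double bonds plus a heteroatom lone pair. 10 = 4(2)+2, so the system is aromatic and both rings count as aromatic (benzothiophene).
Aromatic: A, C, E, F. Total: 4.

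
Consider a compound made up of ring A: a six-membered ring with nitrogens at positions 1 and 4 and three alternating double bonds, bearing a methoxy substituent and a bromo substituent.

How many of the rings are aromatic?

1

Ring A is fully conjugated (every ring atom contributes a p orbital); 3 ring double bonds give 6 π electrons. Since 6 = 4n+2 (n=1), ring A is aromatic (pyrazine).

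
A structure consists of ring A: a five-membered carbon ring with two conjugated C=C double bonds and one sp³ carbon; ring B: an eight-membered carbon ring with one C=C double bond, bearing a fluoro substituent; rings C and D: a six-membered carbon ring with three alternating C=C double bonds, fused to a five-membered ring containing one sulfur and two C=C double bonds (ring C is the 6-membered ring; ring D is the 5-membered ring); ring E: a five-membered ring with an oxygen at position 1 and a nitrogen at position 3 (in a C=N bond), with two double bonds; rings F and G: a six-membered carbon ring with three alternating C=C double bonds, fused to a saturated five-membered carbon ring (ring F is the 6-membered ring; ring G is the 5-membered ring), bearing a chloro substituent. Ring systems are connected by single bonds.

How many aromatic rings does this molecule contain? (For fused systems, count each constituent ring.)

4

Ring A has one sp³ carbon, so it is not fully conjugated — not aromatic (cyclopentadiene).
Ring B has six sp³ carbons, so it is not fully conjugated — not aromatic (cyclooctene).
Rings C and D form a fused bicyclic system (with one sulfur) with 9 sp² atoms and 10 π electrons from ring double bonds plus a heteroatom lone pair. 10 = 4(2)+2, so the system is aromatic and both rings count as aromatic (benzothiophene).
Ring E is planar and fully conjugated; 2 ring double bonds (4 π electrons) plus a heteroatom lone pair (2) give 6 π electrons. Since 6 = 4n+2 (n=1), ring E is aromatic (oxazole).
Ring F is planar and fully conjugated; 3 ring double bonds give 6 π electrons. 6 = 4(1)+2, so ring F is aromatic (benzene ring).
Ring G has three sp³ carbons, so it is not fully conjugated — not aromatic (cyclopentane ring).
Aromatic: C, D, E, F. Total: 4.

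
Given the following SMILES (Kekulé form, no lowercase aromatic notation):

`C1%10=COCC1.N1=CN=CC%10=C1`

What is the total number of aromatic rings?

The SMILES encodes a five-membered ring of four carbons and one oxygen, with one C=C double bond and two sp³ carbons; a six-membered ring with nitrogens at positions 1 and 3 and three alternating double bonds.
The 5-membered ring with one oxygen has two sp³ carbons, so it is not fully conjugated — not aromatic (2,3-dihydrofuran).
The 6-membered ring with two nitrogens (1,3) is fully conjugated (every ring atom contributes a p orbital); 3 ring double bonds give 6 π electrons. That satisfies 4n+2 with n=1, so it is aromatic (pyrimidine).
1 of the 2 rings is aromatic. Total: 1.

1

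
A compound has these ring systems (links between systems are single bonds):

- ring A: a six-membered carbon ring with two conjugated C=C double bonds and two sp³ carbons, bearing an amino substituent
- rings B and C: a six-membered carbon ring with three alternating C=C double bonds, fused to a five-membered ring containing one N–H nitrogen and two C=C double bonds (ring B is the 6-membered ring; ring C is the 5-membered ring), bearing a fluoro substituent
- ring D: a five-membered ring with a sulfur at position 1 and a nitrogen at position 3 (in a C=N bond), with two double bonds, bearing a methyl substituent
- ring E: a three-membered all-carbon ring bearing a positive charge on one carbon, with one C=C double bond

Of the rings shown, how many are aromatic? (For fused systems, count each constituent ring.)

Ring A has two sp³ carbons, so it is not fully conjugated — not aromatic (1,3-cyclohexadiene).
Rings B and C form a fused bicyclic system (with one N–H) with 9 sp² atoms and 10 π electrons from ring double bonds plus a heteroatom lone pair. 10 = 4(2)+2, so the system is aromatic and both rings count as aromatic (indole).
Ring D has a continuous p-orbital overlap around the ring; 2 ring double bonds (4 π electrons) plus a heteroatom lone pair (2) give 6 π electrons. Since 6 = 4n+2 (n=1), ring D is aromatic (thiazole).
Ring E is planar and fully conjugated; 1 ring double bond (2 π electrons) plus the carbocation's empty p orbital (0, but keeps the ring conjugated) give 2 π electrons. Since 2 = 4n+2 (n=0), ring E is aromatic (cyclopropenyl cation).
Aromatic: B, C, D, E. Total: 4.

4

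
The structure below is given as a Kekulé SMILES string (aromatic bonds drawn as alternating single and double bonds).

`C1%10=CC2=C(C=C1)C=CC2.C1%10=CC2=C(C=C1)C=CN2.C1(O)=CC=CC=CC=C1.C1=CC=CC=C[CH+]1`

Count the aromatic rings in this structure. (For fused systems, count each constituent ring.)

4

The SMILES encodes a six-membered carbon ring with three alternating C=C double bonds, fused to a five-membered carbon ring containing one C=C double bond and one sp³ carbon; a six-membered carbon ring with three alternating C=C double bonds, fused to a five-membered ring containing one N–H nitrogen and two C=C double bonds; an eight-membered carbon ring with four alternating C=C double bonds; a seven-membered all-carbon ring bearing a positive charge on one carbon, with three C=C double bonds.
The 6-membered ring has a continuous p-orbital overlap around the ring; 3 ring double bonds give 6 π electrons. That satisfies 4n+2 with n=1, so it is aromatic (benzene ring).
The 5-membered ring has one sp³ carbon, so it is not fully conjugated — not aromatic (cyclopentene ring).
The fused 6/5-membered bicyclic (with one N–H) is a single π system with 9 sp² atoms and 10 π electrons from ring double bonds plus a heteroatom lone pair. 10 = 4(2)+2, so the system is aromatic and both rings count as aromatic (indole).
The 8-membered ring has only sp² ring atoms; a planar conformation would have a fully conjugated π system of 8 electrons. But 8 = 4(2), which is 4n not 4n+2, so it is not aromatic (cyclooctatetraene) — cyclooctatetraene distorts into a non-planar tub to avoid antiaromaticity.
The 7-membered ring has a continuous p-orbital overlap around the ring; 3 ring double bonds (6 π electrons) plus the carbocation's empty p orbital (0, but keeps the ring conjugated) give 6 π electrons. Since 6 = 4n+2 (n=1), it is aromatic (tropylium cation).
4 of the 6 rings are aromatic. Total: 4.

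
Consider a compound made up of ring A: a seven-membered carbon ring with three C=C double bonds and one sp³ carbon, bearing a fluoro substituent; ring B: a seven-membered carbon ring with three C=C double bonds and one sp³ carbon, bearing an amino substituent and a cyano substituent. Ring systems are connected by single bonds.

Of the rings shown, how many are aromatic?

0

Ring A has one sp³ carbon, so it is not fully conjugated — not aromatic (cycloheptatriene).
Ring B has one sp³ carbon, so it is not fully conjugated — not aromatic (cycloheptatriene).
No ring is aromatic. Total: 0.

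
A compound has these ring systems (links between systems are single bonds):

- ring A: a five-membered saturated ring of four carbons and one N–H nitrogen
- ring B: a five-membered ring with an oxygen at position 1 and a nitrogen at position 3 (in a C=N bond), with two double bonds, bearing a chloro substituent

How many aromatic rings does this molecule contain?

Ring A has only sp³ atoms, so it is not fully conjugated — not aromatic (pyrrolidine).
Ring B has a continuous p-orbital overlap around the ring; 2 ring double bonds (4 π electrons) plus a heteroatom lone pair (2) give 6 π electrons. 6 = 4(1)+2, so ring B is aromatic (oxazole).
Aromatic: B. Total: 1.

1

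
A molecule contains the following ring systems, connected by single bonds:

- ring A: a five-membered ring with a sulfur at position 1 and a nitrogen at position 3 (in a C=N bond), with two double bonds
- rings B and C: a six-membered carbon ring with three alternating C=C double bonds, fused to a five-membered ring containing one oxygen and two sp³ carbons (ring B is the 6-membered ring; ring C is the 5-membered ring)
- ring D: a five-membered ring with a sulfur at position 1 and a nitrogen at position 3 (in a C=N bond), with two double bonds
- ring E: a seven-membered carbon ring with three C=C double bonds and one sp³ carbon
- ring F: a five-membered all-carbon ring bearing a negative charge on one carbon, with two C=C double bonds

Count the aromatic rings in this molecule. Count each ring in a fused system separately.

Ring A has a continuous p-orbital overlap around the ring; 2 ring double bonds (4 π electrons) plus a heteroatom lone pair (2) give 6 π electrons. Since 6 = 4n+2 (n=1), ring A is aromatic (thiazole).
Ring B has a continuous p-orbital overlap around the ring; 3 ring double bonds give 6 π electrons. That satisfies 4n+2 with n=1, so ring B is aromatic (benzene ring).
Ring C has two sp³ carbons, so it is not fully conjugated — not aromatic (oxolane ring).
Ring D has a continuous p-orbital overlap around the ring; 2 ring double bonds (4 π electrons) plus a heteroatom lone pair (2) give 6 π electrons. That satisfies 4n+2 with n=1, so ring D is aromatic (thiazole).
Ring E has one sp³ carbon, so it is not fully conjugated — not aromatic (cycloheptatriene).
Ring F is planar and fully conjugated; 2 ring double bonds (4 π electrons) plus the carbanion lone pair (2) give 6 π electrons. 6 = 4(1)+2, so ring F is aromatic (cyclopentadienyl anion).
Aromatic: A, B, D, F. Total: 4.

4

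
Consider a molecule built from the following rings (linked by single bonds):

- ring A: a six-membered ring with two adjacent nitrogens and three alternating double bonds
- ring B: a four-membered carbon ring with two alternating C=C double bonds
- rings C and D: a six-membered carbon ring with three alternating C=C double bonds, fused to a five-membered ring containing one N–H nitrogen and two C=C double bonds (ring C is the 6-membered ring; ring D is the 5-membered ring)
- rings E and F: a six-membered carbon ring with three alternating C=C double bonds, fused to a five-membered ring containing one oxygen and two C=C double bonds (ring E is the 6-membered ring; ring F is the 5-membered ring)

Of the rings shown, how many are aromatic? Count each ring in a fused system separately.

Ring A is planar and fully conjugated; 3 ring double bonds give 6 π electrons. 6 = 4(1)+2, so ring A is aromatic (pyridazine).
Ring B has only sp² ring atoms; a planar conformation would have a fully conjugated π system of 4 electrons. But 4 = 4(1), which is 4n not 4n+2, so ring B is not aromatic (cyclobutadiene) — cyclobutadiene is antiaromatic and distorts to a rectangle.
Rings C and D form a fused bicyclic system (with one N–H) with 9 sp² atoms and 10 π electrons from ring double bonds plus a heteroatom lone pair. 10 = 4(2)+2, so the system is aromatic and both rings count as aromatic (indole).
Rings E and F form a fused bicyclic system (with one oxygen) with 9 sp² atoms and 10 π electrons from ring double bonds plus a heteroatom lone pair. 10 = 4(2)+2, so the system is aromatic and both rings count as aromatic (benzofuran).
Aromatic: A, C, D, E, F. Total: 5.

5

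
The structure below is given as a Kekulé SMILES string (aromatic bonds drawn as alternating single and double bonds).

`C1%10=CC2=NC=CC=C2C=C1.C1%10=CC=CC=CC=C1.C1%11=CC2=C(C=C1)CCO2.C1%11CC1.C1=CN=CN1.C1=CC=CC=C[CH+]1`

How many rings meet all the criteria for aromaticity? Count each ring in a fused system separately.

5

The SMILES encodes two fused six-membered rings, each with three alternating double bonds; one ring is all carbon and the other has one ring nitrogen; an eight-membered carbon ring with four alternating C=C double bonds; a six-membered carbon ring with three alternating C=C double bonds, fused to a five-membered ring containing one oxygen and two sp³ carbons; a three-membered saturated carbon ring; a five-membered ring with nitrogens at positions 1 and 3 (one bearing H, one in a C=N bond) and two double bonds; a seven-membered all-carbon ring bearing a positive charge on one carbon, with three C=C double bonds.
The fused 6/6-membered bicyclic (with one nitrogen) is a single π system with 10 sp² atoms and 10 π electrons from ring double bonds. 10 = 4(2)+2, so the system is aromatic and both rings count as aromatic (quinoline).
The 8-membered ring has only sp² ring atoms; a planar conformation would have a fully conjugated π system of 8 electrons. But 8 = 4(2), which is 4n not 4n+2, so it is not aromatic (cyclooctatetraene) — cyclooctatetraene distorts into a non-planar tub to avoid antiaromaticity.
The 6-membered ring has a continuous p-orbital overlap around the ring; 3 ring double bonds give 6 π electrons. Since 6 = 4n+2 (n=1), it is aromatic (benzene ring).
The 5-membered ring with one oxygen has two sp³ carbons, so it is not fully conjugated — not aromatic (oxolane ring).
The 3-membered ring has only sp³ atoms, so it is not fully conjugated — not aromatic (cyclopropane).
The 5-membered ring with two nitrogens (one N–H, one =N–) is fully conjugated (every ring atom contributes a p orbital); 2 ring double bonds (4 π electrons) plus a heteroatom lone pair (2) give 6 π electrons. Since 6 = 4n+2 (n=1), it is aromatic (imidazole).
The 7-membered ring is fully conjugated (every ring atom contributes a p orbital); 3 ring double bonds (6 π electrons) plus the carbocation's empty p orbital (0, but keeps the ring conjugated) give 6 π electrons. Since 6 = 4n+2 (n=1), it is aromatic (tropylium cation).
5 of the 8 rings are aromatic. Total: 5.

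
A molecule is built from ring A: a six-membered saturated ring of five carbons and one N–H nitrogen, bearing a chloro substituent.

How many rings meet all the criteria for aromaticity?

0

Ring A has only sp³ atoms, so it is not fully conjugated — not aromatic (piperidine).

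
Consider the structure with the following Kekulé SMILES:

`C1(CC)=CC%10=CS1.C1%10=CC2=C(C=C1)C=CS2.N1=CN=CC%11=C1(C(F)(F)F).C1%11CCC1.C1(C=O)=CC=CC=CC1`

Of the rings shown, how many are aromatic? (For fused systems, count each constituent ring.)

4

The SMILES encodes a five-membered ring of four carbons and one sulfur, with two C=C double bonds; a six-membered carbon ring with three alternating C=C double bonds, fused to a five-membered ring containing one sulfur and two C=C double bonds; a six-membered ring with nitrogens at positions 1 and 3 and three alternating double bonds; a four-membered saturated carbon ring; a seven-membered carbon ring with three C=C double bonds and one sp³ carbon.
The 5-membered ring with one sulfur has a continuous p-orbital overlap around the ring; 2 ring double bonds (4 π electrons) plus a heteroatom lone pair (2) give 6 π electrons. Since 6 = 4n+2 (n=1), it is aromatic (thiophene).
The fused 6/5-membered bicyclic (with one sulfur) is a single π system with 9 sp² atoms and 10 π electrons from ring double bonds plus a heteroatom lone pair. 10 = 4(2)+2, so the system is aromatic and both rings count as aromatic (benzothiophene).
The 6-membered ring with two nitrogens (1,3) has a continuous p-orbital overlap around the ring; 3 ring double bonds give 6 π electrons. Since 6 = 4n+2 (n=1), it is aromatic (pyrimidine).
The 4-membered ring has only sp³ atoms, so it is not fully conjugated — not aromatic (cyclobutane).
The 7-membered ring has one sp³ carbon, so it is not fully conjugated — not aromatic (cycloheptatriene).
4 of the 6 rings are aromatic. Total: 4.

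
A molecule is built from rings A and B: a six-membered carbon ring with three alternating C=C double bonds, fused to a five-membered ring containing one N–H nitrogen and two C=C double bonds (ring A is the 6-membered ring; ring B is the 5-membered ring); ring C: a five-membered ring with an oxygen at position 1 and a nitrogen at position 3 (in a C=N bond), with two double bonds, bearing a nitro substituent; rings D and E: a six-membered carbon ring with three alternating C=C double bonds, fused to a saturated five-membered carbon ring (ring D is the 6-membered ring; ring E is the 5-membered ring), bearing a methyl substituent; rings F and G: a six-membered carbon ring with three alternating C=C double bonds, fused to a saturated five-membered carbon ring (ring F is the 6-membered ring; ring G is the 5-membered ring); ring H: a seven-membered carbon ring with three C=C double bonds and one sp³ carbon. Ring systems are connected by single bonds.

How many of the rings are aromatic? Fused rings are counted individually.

Rings A and B form a fused bicyclic system (with one N–H) with 9 sp² atoms and 10 π electrons from ring double bonds plus a heteroatom lone pair. 10 = 4(2)+2, so the system is aromatic and both rings count as aromatic (indole).
Ring C has a continuous p-orbital overlap around the ring; 2 ring double bonds (4 π electrons) plus a heteroatom lone pair (2) give 6 π electrons. 6 = 4(1)+2, so ring C is aromatic (oxazole).
Ring D has a continuous p-orbital overlap around the ring; 3 ring double bonds give 6 π electrons. That satisfies 4n+2 with n=1, so ring D is aromatic (benzene ring).
Ring E has three sp³ carbons, so it is not fully conjugated — not aromatic (cyclopentane ring).
Ring F has a continuous p-orbital overlap around the ring; 3 ring double bonds give 6 π electrons. Since 6 = 4n+2 (n=1), ring F is aromatic (benzene ring).
Ring G has three sp³ carbons, so it is not fully conjugated — not aromatic (cyclopentane ring).
Ring H has one sp³ carbon, so it is not fully conjugated — not aromatic (cycloheptatriene).
Aromatic: A, B, C, D, F. Total: 5.

5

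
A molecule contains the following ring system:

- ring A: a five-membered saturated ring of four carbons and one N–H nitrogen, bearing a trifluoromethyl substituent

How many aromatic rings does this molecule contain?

Ring A has only sp³ atoms, so it is not fully conjugated — not aromatic (pyrrolidine).

0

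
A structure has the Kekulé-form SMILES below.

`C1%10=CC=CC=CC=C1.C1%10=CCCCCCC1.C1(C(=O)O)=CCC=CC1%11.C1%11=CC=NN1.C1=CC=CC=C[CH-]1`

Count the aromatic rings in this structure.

1

The SMILES encodes an eight-membered carbon ring with four alternating C=C double bonds; an eight-membered carbon ring with one C=C double bond; a six-membered carbon ring with two isolated C=C double bonds and two sp³ carbons; a five-membered ring with two adjacent nitrogens (one bearing H, one in a double bond) and two double bonds; a seven-membered all-carbon ring bearing a negative charge on one carbon, with three C=C double bonds.
The 8-membered ring has only sp² ring atoms; a planar conformation would have a fully conjugated π system of 8 electrons. But 8 = 4(2), which is 4n not 4n+2, so it is not aromatic (cyclooctatetraene) — cyclooctatetraene distorts into a non-planar tub to avoid antiaromaticity.
The second 8-membered ring has six sp³ carbons, so it is not fully conjugated — not aromatic (cyclooctene).
The 6-membered ring has two sp³ carbons, so it is not fully conjugated — not aromatic (1,4-cyclohexadiene).
The 5-membered ring with two adjacent nitrogens (one N–H, one =N–) is fully conjugated (every ring atom contributes a p orbital); 2 ring double bonds (4 π electrons) plus a heteroatom lone pair (2) give 6 π electrons. That satisfies 4n+2 with n=1, so it is aromatic (pyrazole).
The 7-membered ring has only sp² ring atoms; a planar conformation would have a fully conjugated π system of 8 electrons. But 8 = 4(2), which is 4n not 4n+2, so it is not aromatic (cycloheptatrienyl anion).
1 of the 5 rings is aromatic. Total: 1.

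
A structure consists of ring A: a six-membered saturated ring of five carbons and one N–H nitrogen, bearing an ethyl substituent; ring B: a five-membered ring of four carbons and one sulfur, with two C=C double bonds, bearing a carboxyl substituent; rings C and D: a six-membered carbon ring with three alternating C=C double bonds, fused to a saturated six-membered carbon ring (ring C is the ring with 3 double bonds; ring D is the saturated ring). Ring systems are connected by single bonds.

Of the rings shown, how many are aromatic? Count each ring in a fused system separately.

2

Ring A has only sp³ atoms, so it is not fully conjugated — not aromatic (piperidine).
Ring B is planar and fully conjugated; 2 ring double bonds (4 π electrons) plus a heteroatom lone pair (2) give 6 π electrons. Since 6 = 4n+2 (n=1), ring B is aromatic (thiophene).
Ring C has a continuous p-orbital overlap around the ring; 3 ring double bonds give 6 π electrons. That satisfies 4n+2 with n=1, so ring C is aromatic (benzene ring).
Ring D has four sp³ carbons, so it is not fully conjugated — not aromatic (cyclohexane ring).
Aromatic: B, C. Total: 2.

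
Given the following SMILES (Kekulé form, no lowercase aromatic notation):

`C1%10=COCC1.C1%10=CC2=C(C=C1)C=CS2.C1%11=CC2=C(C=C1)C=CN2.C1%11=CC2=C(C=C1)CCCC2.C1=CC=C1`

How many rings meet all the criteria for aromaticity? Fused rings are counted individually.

The SMILES encodes a five-membered ring of four carbons and one oxygen, with one C=C double bond and two sp³ carbons; a six-membered carbon ring with three alternating C=C double bonds, fused to a five-membered ring containing one sulfur and two C=C double bonds; a six-membered carbon ring with three alternating C=C double bonds, fused to a five-membered ring containing one N–H nitrogen and two C=C double bonds; a six-membered carbon ring with three alternating C=C double bonds, fused to a saturated six-membered carbon ring; a four-membered carbon ring with two alternating C=C double bonds.
The 5-membered ring with one oxygen has two sp³ carbons, so it is not fully conjugated — not aromatic (2,3-dihydrofuran).
The fused 6/5-membered bicyclic (with one sulfur) is a single π system with 9 sp² atoms and 10 π electrons from ring double bonds plus a heteroatom lone pair. 10 = 4(2)+2, so the system is aromatic and both rings count as aromatic (benzothiophene).
The fused 6/5-membered bicyclic (with one N–H) is a single π system with 9 sp² atoms and 10 π electrons from ring double bonds plus a heteroatom lone pair. 10 = 4(2)+2, so the system is aromatic and both rings count as aromatic (indole).
The 6-membered ring has a continuous p-orbital overlap around the ring; 3 ring double bonds give 6 π electrons. That satisfies 4n+2 with n=1, so it is aromatic (benzene ring).
The second 6-membered ring has four sp³ carbons, so it is not fully conjugated — not aromatic (cyclohexane ring).
The 4-membered ring has only sp² ring atoms; a planar conformation would have a fully conjugated π system of 4 electrons. But 4 = 4(1), which is 4n not 4n+2, so it is not aromatic (cyclobutadiene) — cyclobutadiene is antiaromatic and distorts to a rectangle.
5 of the 8 rings are aromatic. Total: 5.

5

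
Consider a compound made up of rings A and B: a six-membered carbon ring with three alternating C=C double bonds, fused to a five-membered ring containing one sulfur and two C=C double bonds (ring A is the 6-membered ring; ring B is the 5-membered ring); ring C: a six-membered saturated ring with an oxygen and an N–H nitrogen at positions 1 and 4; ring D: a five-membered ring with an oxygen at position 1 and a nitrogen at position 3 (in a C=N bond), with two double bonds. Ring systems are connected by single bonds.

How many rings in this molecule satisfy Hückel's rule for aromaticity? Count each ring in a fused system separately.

Rings A and B form a fused bicyclic system (with one sulfur) with 9 sp² atoms and 10 π electrons from ring double bonds plus a heteroatom lone pair. 10 = 4(2)+2, so the system is aromatic and both rings count as aromatic (benzothiophene).
Ring C has only sp³ atoms, so it is not fully conjugated — not aromatic (morpholine).
Ring D is planar and fully conjugated; 2 ring double bonds (4 π electrons) plus a heteroatom lone pair (2) give 6 π electrons. Since 6 = 4n+2 (n=1), ring D is aromatic (oxazole).
Aromatic: A, B, D. Total: 3.

3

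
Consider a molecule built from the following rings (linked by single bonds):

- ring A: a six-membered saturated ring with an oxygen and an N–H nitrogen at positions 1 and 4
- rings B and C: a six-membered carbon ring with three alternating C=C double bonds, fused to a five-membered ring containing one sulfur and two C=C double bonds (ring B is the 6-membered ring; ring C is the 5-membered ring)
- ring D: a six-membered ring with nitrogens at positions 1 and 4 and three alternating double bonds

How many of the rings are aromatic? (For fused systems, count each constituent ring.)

3

Ring A has only sp³ atoms, so it is not fully conjugated — not aromatic (morpholine).
Rings B and C form a fused bicyclic system (with one sulfur) with 9 sp² atoms and 10 π electrons from ring double bonds plus a heteroatom lone pair. 10 = 4(2)+2, so the system is aromatic and both rings count as aromatic (benzothiophene).
Ring D has a continuous p-orbital overlap around the ring; 3 ring double bonds give 6 π electrons. 6 = 4(1)+2, so ring D is aromatic (pyrazine).
Aromatic: B, C, D. Total: 3.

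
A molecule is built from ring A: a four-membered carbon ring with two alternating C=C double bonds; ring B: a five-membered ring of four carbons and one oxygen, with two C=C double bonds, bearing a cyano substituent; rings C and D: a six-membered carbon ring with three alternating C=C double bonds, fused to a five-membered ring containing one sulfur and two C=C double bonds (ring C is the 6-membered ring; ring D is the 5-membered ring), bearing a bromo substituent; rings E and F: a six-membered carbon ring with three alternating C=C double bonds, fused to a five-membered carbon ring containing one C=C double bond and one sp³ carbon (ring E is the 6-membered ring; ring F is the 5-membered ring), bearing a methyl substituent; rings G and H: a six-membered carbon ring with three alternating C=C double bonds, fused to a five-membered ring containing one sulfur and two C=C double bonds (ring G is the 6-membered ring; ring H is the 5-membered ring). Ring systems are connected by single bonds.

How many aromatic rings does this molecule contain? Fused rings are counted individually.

Ring A has only sp² ring atoms; a planar conformation would have a fully conjugated π system of 4 electrons. But 4 = 4(1), which is 4n not 4n+2, so ring A is not aromatic (cyclobutadiene) — cyclobutadiene is antiaromatic and distorts to a rectangle.
Ring B has a continuous p-orbital overlap around the ring; 2 ring double bonds (4 π electrons) plus a heteroatom lone pair (2) give 6 π electrons. Since 6 = 4n+2 (n=1), ring B is aromatic (furan).
Rings C and D form a fused bicyclic system (with one sulfur) with 9 sp² atoms and 10 π electrons from ring double bonds plus a heteroatom lone pair. 10 = 4(2)+2, so the system is aromatic and both rings count as aromatic (benzothiophene).
Ring E has a continuous p-orbital overlap around the ring; 3 ring double bonds give 6 π electrons. Since 6 = 4n+2 (n=1), ring E is aromatic (benzene ring).
Ring F has one sp³ carbon, so it is not fully conjugated — not aromatic (cyclopentene ring).
Rings G and H form a fused bicyclic system (with one sulfur) with 9 sp² atoms and 10 π electrons from ring double bonds plus a heteroatom lone pair. 10 = 4(2)+2, so the system is aromatic and both rings count as aromatic (benzothiophene).
Aromatic: B, C, D, E, G, H. Total: 6.

6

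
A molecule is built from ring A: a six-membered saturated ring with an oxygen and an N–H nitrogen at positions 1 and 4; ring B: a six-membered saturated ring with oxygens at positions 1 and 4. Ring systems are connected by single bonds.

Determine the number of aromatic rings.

0

Ring A has only sp³ atoms, so it is not fully conjugated — not aromatic (morpholine).
Ring B has only sp³ atoms, so it is not fully conjugated — not aromatic (1,4-dioxane).
No ring is aromatic. Total: 0.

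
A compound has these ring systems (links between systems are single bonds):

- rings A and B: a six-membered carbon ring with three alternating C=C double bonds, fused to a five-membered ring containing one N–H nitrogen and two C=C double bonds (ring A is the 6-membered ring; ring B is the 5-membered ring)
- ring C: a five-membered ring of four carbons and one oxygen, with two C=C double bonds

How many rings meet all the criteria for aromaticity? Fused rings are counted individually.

Rings A and B form a fused bicyclic system (with one N–H) with 9 sp² atoms and 10 π electrons from ring double bonds plus a heteroatom lone pair. 10 = 4(2)+2, so the system is aromatic and both rings count as aromatic (indole).
Ring C has a continuous p-orbital overlap around the ring; 2 ring double bonds (4 π electrons) plus a heteroatom lone pair (2) give 6 π electrons. That satisfies 4n+2 with n=1, so ring C is aromatic (furan).
Aromatic: A, B, C. Total: 3.

3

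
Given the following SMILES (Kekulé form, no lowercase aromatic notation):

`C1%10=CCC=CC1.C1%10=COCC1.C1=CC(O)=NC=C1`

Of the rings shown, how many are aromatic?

The SMILES encodes a six-membered carbon ring with two isolated C=C double bonds and two sp³ carbons; a five-membered ring of four carbons and one oxygen, with one C=C double bond and two sp³ carbons; a six-membered ring of five carbons and one nitrogen with three alternating double bonds.
The 6-membered ring has two sp³ carbons, so it is not fully conjugated — not aromatic (1,4-cyclohexadiene).
The 5-membered ring with one oxygen has two sp³ carbons, so it is not fully conjugated — not aromatic (2,3-dihydrofuran).
The 6-membered ring with one nitrogen is fully conjugated (every ring atom contributes a p orbital); 3 ring double bonds give 6 π electrons. Since 6 = 4n+2 (n=1), it is aromatic (pyridine).
1 of the 3 rings is aromatic. Total: 1.

1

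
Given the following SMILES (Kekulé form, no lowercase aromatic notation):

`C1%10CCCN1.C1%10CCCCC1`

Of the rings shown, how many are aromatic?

0

The SMILES encodes a five-membered saturated ring of four carbons and one N–H nitrogen; a six-membered saturated carbon ring.
The 5-membered ring with one N–H has only sp³ atoms, so it is not fully conjugated — not aromatic (pyrrolidine).
The 6-membered ring has only sp³ atoms, so it is not fully conjugated — not aromatic (cyclohexane).
None of the rings are aromatic. Total: 0.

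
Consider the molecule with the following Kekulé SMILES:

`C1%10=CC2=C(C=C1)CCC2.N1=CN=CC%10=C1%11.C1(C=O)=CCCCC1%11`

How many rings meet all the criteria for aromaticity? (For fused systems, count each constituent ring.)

2

The SMILES encodes a six-membered carbon ring with three alternating C=C double bonds, fused to a saturated five-membered carbon ring; a six-membered ring with nitrogens at positions 1 and 3 and three alternating double bonds; a six-membered carbon ring with one C=C double bond.
The 6-membered ring is fully conjugated (every ring atom contributes a p orbital); 3 ring double bonds give 6 π electrons. 6 = 4(1)+2, so it is aromatic (benzene ring).
The 5-membered ring has three sp³ carbons, so it is not fully conjugated — not aromatic (cyclopentane ring).
The 6-membered ring with two nitrogens (1,3) is fully conjugated (every ring atom contributes a p orbital); 3 ring double bonds give 6 π electrons. That satisfies 4n+2 with n=1, so it is aromatic (pyrimidine).
The second 6-membered ring has four sp³ carbons, so it is not fully conjugated — not aromatic (cyclohexene).
2 of the 4 rings are aromatic. Total: 2.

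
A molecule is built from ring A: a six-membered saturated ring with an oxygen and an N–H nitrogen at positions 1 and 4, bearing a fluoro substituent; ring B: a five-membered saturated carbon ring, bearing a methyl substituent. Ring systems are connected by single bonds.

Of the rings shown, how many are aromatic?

0

Ring A has only sp³ atoms, so it is not fully conjugated — not aromatic (morpholine).
Ring B has only sp³ atoms, so it is not fully conjugated — not aromatic (cyclopentane).
No ring is aromatic. Total: 0.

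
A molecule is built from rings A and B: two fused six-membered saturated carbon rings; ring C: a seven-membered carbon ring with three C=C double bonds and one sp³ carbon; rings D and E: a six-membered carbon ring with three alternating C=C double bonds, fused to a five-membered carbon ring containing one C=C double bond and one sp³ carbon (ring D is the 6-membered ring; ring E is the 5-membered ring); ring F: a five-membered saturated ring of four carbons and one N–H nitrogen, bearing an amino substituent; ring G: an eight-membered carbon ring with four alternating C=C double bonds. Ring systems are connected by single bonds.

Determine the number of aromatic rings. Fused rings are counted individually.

1

Ring A has only sp³ atoms, so it is not fully conjugated — not aromatic (cyclohexane ring).
Ring B has only sp³ atoms, so it is not fully conjugated — not aromatic (cyclohexane ring).
Ring C has one sp³ carbon, so it is not fully conjugated — not aromatic (cycloheptatriene).
Ring D is fully conjugated (every ring atom contributes a p orbital); 3 ring double bonds give 6 π electrons. 6 = 4(1)+2, so ring D is aromatic (benzene ring).
Ring E has one sp³ carbon, so it is not fully conjugated — not aromatic (cyclopentene ring).
Ring F has only sp³ atoms, so it is not fully conjugated — not aromatic (pyrrolidine).
Ring G has only sp² ring atoms; a planar conformation would have a fully conjugated π system of 8 electrons. But 8 = 4(2), which is 4n not 4n+2, so ring G is not aromatic (cyclooctatetraene) — cyclooctatetraene distorts into a non-planar tub to avoid antiaromaticity.
Aromatic: D. Total: 1.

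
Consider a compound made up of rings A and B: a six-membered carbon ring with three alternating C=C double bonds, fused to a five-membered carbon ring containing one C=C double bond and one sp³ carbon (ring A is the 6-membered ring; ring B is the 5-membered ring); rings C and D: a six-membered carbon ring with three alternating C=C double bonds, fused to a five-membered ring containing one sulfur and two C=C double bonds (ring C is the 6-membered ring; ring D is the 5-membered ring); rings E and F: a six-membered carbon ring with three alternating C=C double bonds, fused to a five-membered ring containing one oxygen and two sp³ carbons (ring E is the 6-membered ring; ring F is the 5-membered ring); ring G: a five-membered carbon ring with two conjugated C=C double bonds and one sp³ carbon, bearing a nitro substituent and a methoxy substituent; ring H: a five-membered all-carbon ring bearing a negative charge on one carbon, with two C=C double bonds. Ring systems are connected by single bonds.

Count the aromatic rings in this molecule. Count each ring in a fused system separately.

5

Ring A has a continuous p-orbital overlap around the ring; 3 ring double bonds give 6 π electrons. That satisfies 4n+2 with n=1, so ring A is aromatic (benzene ring).
Ring B has one sp³ carbon, so it is not fully conjugated — not aromatic (cyclopentene ring).
Rings C and D form a fused bicyclic system (with one sulfur) with 9 sp² atoms and 10 π electrons from ring double bonds plus a heteroatom lone pair. 10 = 4(2)+2, so the system is aromatic and both rings count as aromatic (benzothiophene).
Ring E is fully conjugated (every ring atom contributes a p orbital); 3 ring double bonds give 6 π electrons. 6 = 4(1)+2, so ring E is aromatic (benzene ring).
Ring F has two sp³ carbons, so it is not fully conjugated — not aromatic (oxolane ring).
Ring G has one sp³ carbon, so it is not fully conjugated — not aromatic (cyclopentadiene).
Ring H has a continuous p-orbital overlap around the ring; 2 ring double bonds (4 π electrons) plus the carbanion lone pair (2) give 6 π electrons. 6 = 4(1)+2, so ring H is aromatic (cyclopentadienyl anion).
Aromatic: A, C, D, E, H. Total: 5.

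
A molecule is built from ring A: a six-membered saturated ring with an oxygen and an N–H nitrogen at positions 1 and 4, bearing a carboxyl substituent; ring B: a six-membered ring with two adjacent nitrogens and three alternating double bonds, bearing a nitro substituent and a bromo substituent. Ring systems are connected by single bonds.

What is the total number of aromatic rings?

Ring A has only sp³ atoms, so it is not fully conjugated — not aromatic (morpholine).
Ring B is fully conjugated (every ring atom contributes a p orbital); 3 ring double bonds give 6 π electrons. 6 = 4(1)+2, so ring B is aromatic (pyridazine).
Aromatic: B. Total: 1.

1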